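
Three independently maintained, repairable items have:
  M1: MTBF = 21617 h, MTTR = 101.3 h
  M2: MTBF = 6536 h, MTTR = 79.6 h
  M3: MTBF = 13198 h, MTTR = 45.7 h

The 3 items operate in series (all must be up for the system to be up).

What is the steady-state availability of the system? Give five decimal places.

A(M1) = MTBF/(MTBF+MTTR) = 21617/(21617+101.3) = 0.995336
A(M2) = MTBF/(MTBF+MTTR) = 6536/(6536+79.6) = 0.987968
A(M3) = MTBF/(MTBF+MTTR) = 13198/(13198+45.7) = 0.996549
Series availability: 0.995336 × 0.987968 × 0.996549 = 0.97997

0.97997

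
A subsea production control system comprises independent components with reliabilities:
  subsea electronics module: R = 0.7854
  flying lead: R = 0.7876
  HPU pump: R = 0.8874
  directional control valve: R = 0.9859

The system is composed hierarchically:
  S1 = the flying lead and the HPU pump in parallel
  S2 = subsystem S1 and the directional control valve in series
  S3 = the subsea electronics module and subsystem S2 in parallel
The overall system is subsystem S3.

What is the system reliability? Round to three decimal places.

Parallel (flying lead and HPU pump): 1 − (1 − 0.78760)(1 − 0.88740) = 0.97608
Series ([0.97608] and directional control valve): 0.97608 × 0.98590 = 0.96232
Parallel (subsea electronics module and [0.96232]): 1 − (1 − 0.78540)(1 − 0.96232) = 0.992

0.992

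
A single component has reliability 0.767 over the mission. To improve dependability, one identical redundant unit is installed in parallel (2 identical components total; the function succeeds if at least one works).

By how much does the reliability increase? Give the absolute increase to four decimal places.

R_before = 0.767
R_after = 1 − (1 − 0.767)^2 = 0.9457
ΔR = 0.9457 − 0.767 = 0.1787

0.1787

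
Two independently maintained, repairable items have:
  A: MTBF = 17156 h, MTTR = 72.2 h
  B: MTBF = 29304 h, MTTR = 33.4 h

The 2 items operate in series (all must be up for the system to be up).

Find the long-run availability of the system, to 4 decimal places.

0.9947

A(A) = MTBF/(MTBF+MTTR) = 17156/(17156+72.2) = 0.995809
A(B) = MTBF/(MTBF+MTTR) = 29304/(29304+33.4) = 0.998862
Series availability: 0.995809 × 0.998862 = 0.9947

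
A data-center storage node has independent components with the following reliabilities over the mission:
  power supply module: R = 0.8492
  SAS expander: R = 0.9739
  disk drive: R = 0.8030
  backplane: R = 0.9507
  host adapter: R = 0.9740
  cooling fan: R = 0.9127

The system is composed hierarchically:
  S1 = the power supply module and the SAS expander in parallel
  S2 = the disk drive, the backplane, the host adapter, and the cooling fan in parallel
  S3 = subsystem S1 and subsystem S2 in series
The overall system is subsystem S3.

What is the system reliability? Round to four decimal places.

0.9960

Parallel (power supply module and SAS expander): 1 − (1 − 0.849200)(1 − 0.973900) = 0.996064
Parallel (disk drive, backplane, host adapter, and cooling fan): 1 − (1 − 0.803000)(1 − 0.950700)(1 − 0.974000)(1 − 0.912700) = 0.999978
Series ([0.996064] and [0.999978]): 0.996064 × 0.999978 = 0.9960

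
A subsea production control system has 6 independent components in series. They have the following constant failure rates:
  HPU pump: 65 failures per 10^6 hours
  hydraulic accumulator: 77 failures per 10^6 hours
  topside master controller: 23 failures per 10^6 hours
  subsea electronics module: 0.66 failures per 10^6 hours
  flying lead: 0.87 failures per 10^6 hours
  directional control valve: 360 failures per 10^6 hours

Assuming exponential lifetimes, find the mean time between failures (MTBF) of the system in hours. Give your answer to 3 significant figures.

Series of exponential components: λ_sys = Σ λ_i
λ_sys = 0.000065 + 0.000077 + 0.000023 + 0.00000066 + 0.00000087 + 0.00036 = 5.2653e-04 /h
MTBF = 1 / λ_sys = 1900 h

1900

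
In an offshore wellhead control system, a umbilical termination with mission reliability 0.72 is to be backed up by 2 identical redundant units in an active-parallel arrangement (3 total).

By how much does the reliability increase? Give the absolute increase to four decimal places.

0.2580

R_before = 0.72
R_after = 1 − (1 − 0.72)^3 = 0.9780
ΔR = 0.9780 − 0.72 = 0.2580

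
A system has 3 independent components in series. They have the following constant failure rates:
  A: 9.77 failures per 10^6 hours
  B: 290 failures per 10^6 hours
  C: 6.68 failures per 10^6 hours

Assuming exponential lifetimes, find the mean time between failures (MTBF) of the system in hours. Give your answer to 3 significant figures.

Series of exponential components: λ_sys = Σ λ_i
λ_sys = 0.00000977 + 0.000290 + 0.00000668 = 3.0645e-04 /h
MTBF = 1 / λ_sys = 3260 h

3260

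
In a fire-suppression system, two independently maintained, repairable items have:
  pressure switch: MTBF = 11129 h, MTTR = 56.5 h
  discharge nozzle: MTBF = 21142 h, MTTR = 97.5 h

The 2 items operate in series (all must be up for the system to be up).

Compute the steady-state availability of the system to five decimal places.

0.99038

A(pressure switch) = MTBF/(MTBF+MTTR) = 11129/(11129+56.5) = 0.994949
A(discharge nozzle) = MTBF/(MTBF+MTTR) = 21142/(21142+97.5) = 0.995409
Series availability: 0.994949 × 0.995409 = 0.99038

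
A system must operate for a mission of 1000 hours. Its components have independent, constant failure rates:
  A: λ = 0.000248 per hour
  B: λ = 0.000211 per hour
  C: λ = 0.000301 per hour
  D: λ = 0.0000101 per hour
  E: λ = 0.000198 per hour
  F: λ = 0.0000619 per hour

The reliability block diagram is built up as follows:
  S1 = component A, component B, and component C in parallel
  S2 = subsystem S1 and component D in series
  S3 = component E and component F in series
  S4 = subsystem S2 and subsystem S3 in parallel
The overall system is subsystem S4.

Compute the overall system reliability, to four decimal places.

R(A) = exp(−0.000248 × 1000) = 0.780360
R(B) = exp(−0.000211 × 1000) = 0.809774
R(C) = exp(−0.000301 × 1000) = 0.740078
R(D) = exp(−0.0000101 × 1000) = 0.989951
R(E) = exp(−0.000198 × 1000) = 0.820370
R(F) = exp(−0.0000619 × 1000) = 0.939977
Parallel (A, B, and C): 1 − (1 − 0.780360)(1 − 0.809774)(1 − 0.740078) = 0.989140
Series ([0.989140] and D): 0.989140 × 0.989951 = 0.979200
Series (E and F): 0.820370 × 0.939977 = 0.771129
Parallel ([0.979200] and [0.771129]): 1 − (1 − 0.979200)(1 − 0.771129) = 0.9952

0.9952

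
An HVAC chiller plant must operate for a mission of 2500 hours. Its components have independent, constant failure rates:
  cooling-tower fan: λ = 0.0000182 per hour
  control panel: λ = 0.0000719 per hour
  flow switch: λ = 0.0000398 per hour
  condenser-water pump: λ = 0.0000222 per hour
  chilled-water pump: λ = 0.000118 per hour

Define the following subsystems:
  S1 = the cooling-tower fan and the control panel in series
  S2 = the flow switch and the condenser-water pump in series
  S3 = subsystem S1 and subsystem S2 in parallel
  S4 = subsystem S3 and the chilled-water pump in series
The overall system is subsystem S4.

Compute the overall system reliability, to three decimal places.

R(cooling-tower fan) = exp(−0.0000182 × 2500) = 0.95552
R(control panel) = exp(−0.0000719 × 2500) = 0.83548
R(flow switch) = exp(−0.0000398 × 2500) = 0.90529
R(condenser-water pump) = exp(−0.0000222 × 2500) = 0.94601
R(chilled-water pump) = exp(−0.000118 × 2500) = 0.74453
Series (cooling-tower fan and control panel): 0.95552 × 0.83548 = 0.79832
Series (flow switch and condenser-water pump): 0.90529 × 0.94601 = 0.85641
Parallel ([0.79832] and [0.85641]): 1 − (1 − 0.79832)(1 − 0.85641) = 0.97104
Series ([0.97104] and chilled-water pump): 0.97104 × 0.74453 = 0.723

0.723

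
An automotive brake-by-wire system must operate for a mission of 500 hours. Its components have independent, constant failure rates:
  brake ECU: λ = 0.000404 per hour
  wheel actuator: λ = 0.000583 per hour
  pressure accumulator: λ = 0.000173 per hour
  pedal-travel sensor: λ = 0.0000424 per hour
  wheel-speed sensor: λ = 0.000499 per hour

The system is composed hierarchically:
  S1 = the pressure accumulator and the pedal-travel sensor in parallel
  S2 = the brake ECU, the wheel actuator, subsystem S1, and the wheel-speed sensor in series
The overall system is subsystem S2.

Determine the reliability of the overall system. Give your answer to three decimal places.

R(brake ECU) = exp(−0.000404 × 500) = 0.81709
R(wheel actuator) = exp(−0.000583 × 500) = 0.74714
R(pressure accumulator) = exp(−0.000173 × 500) = 0.91714
R(pedal-travel sensor) = exp(−0.0000424 × 500) = 0.97902
R(wheel-speed sensor) = exp(−0.000499 × 500) = 0.77919
Parallel (pressure accumulator and pedal-travel sensor): 1 − (1 − 0.91714)(1 − 0.97902) = 0.99826
Series (brake ECU, wheel actuator, [0.99826], and wheel-speed sensor): 0.81709 × 0.74714 × 0.99826 × 0.77919 = 0.475

0.475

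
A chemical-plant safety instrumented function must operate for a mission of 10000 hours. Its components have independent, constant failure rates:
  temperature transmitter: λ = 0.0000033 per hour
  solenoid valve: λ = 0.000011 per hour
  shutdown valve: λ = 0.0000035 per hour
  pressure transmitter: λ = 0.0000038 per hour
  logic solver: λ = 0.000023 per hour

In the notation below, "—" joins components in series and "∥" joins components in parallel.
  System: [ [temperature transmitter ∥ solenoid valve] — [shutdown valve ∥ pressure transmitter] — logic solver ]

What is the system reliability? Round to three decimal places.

0.791

R(temperature transmitter) = exp(−0.0000033 × 10000) = 0.96754
R(solenoid valve) = exp(−0.000011 × 10000) = 0.89583
R(shutdown valve) = exp(−0.0000035 × 10000) = 0.96561
R(pressure transmitter) = exp(−0.0000038 × 10000) = 0.96271
R(logic solver) = exp(−0.000023 × 10000) = 0.79453
Parallel (temperature transmitter and solenoid valve): 1 − (1 − 0.96754)(1 − 0.89583) = 0.99662
Parallel (shutdown valve and pressure transmitter): 1 − (1 − 0.96561)(1 − 0.96271) = 0.99872
Series ([0.99662], [0.99872], and logic solver): 0.99662 × 0.99872 × 0.79453 = 0.791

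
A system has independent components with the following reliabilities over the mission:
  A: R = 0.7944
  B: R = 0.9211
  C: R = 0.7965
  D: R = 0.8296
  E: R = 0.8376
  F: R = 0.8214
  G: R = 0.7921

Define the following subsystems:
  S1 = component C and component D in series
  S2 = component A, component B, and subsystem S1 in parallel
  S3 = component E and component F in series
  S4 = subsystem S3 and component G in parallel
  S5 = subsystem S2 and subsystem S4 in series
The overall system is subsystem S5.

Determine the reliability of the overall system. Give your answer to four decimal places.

0.9300

Series (C and D): 0.796500 × 0.829600 = 0.660776
Parallel (A, B, and [0.660776]): 1 − (1 − 0.794400)(1 − 0.921100)(1 − 0.660776) = 0.994497
Series (E and F): 0.837600 × 0.821400 = 0.688005
Parallel ([0.688005] and G): 1 − (1 − 0.688005)(1 − 0.792100) = 0.935136
Series ([0.994497] and [0.935136]): 0.994497 × 0.935136 = 0.9300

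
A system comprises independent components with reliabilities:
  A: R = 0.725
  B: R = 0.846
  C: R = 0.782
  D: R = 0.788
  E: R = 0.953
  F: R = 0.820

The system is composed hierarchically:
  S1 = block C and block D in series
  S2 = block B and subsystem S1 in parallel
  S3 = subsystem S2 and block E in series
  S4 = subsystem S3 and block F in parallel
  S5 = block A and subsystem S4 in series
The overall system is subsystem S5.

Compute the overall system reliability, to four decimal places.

Series (C and D): 0.782000 × 0.788000 = 0.616216
Parallel (B and [0.616216]): 1 − (1 − 0.846000)(1 − 0.616216) = 0.940897
Series ([0.940897] and E): 0.940897 × 0.953000 = 0.896675
Parallel ([0.896675] and F): 1 − (1 − 0.896675)(1 − 0.820000) = 0.981402
Series (A and [0.981402]): 0.725000 × 0.981402 = 0.7115

0.7115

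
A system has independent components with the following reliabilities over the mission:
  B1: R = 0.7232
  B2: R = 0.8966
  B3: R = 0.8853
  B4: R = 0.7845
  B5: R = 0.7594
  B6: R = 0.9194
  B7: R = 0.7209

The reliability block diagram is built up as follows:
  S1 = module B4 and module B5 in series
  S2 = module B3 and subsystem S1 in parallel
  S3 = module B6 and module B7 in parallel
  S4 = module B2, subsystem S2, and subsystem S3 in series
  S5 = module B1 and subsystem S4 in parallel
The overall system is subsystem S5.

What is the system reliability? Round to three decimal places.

0.955

Series (B4 and B5): 0.78450 × 0.75940 = 0.59575
Parallel (B3 and [0.59575]): 1 − (1 − 0.88530)(1 − 0.59575) = 0.95363
Parallel (B6 and B7): 1 − (1 − 0.91940)(1 − 0.72090) = 0.97750
Series (B2, [0.95363], and [0.97750]): 0.89660 × 0.95363 × 0.97750 = 0.83579
Parallel (B1 and [0.83579]): 1 − (1 − 0.72320)(1 − 0.83579) = 0.955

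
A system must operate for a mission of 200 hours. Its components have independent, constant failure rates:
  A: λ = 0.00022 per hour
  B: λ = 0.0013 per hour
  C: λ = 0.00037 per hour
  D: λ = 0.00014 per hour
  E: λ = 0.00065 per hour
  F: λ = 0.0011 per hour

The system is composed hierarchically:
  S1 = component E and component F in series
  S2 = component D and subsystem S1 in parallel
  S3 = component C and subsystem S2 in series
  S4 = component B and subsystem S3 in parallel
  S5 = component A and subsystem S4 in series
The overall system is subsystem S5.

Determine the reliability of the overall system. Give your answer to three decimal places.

R(A) = exp(−0.00022 × 200) = 0.95695
R(B) = exp(−0.0013 × 200) = 0.77105
R(C) = exp(−0.00037 × 200) = 0.92867
R(D) = exp(−0.00014 × 200) = 0.97239
R(E) = exp(−0.00065 × 200) = 0.87810
R(F) = exp(−0.0011 × 200) = 0.80252
Series (E and F): 0.87810 × 0.80252 = 0.70469
Parallel (D and [0.70469]): 1 − (1 − 0.97239)(1 − 0.70469) = 0.99185
Series (C and [0.99185]): 0.92867 × 0.99185 = 0.92110
Parallel (B and [0.92110]): 1 − (1 − 0.77105)(1 − 0.92110) = 0.98194
Series (A and [0.98194]): 0.95695 × 0.98194 = 0.940

0.940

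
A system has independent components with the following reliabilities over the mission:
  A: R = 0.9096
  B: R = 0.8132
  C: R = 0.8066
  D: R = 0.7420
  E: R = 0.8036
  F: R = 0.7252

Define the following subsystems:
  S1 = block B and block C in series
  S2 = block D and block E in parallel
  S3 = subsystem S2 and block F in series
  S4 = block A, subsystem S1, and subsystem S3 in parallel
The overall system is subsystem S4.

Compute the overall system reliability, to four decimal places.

Series (B and C): 0.813200 × 0.806600 = 0.655927
Parallel (D and E): 1 − (1 − 0.742000)(1 − 0.803600) = 0.949329
Series ([0.949329] and F): 0.949329 × 0.725200 = 0.688453
Parallel (A, [0.655927], and [0.688453]): 1 − (1 − 0.909600)(1 − 0.655927)(1 − 0.688453) = 0.9903

0.9903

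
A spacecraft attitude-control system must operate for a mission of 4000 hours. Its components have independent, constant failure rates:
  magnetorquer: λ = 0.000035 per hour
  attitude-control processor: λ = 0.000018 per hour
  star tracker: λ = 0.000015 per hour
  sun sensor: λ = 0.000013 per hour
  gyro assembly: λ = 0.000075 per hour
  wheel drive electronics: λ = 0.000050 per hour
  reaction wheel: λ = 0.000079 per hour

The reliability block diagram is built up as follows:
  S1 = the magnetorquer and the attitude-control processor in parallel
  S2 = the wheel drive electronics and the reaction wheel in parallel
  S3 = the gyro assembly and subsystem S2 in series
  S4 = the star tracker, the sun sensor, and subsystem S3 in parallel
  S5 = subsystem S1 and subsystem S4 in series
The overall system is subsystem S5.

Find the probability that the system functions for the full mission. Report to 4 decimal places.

0.9901

R(magnetorquer) = exp(−0.000035 × 4000) = 0.869358
R(attitude-control processor) = exp(−0.000018 × 4000) = 0.930531
R(star tracker) = exp(−0.000015 × 4000) = 0.941765
R(sun sensor) = exp(−0.000013 × 4000) = 0.949329
R(gyro assembly) = exp(−0.000075 × 4000) = 0.740818
R(wheel drive electronics) = exp(−0.000050 × 4000) = 0.818731
R(reaction wheel) = exp(−0.000079 × 4000) = 0.729059
Parallel (magnetorquer and attitude-control processor): 1 − (1 − 0.869358)(1 − 0.930531) = 0.990924
Parallel (wheel drive electronics and reaction wheel): 1 − (1 − 0.818731)(1 − 0.729059) = 0.950887
Series (gyro assembly and [0.950887]): 0.740818 × 0.950887 = 0.704434
Parallel (star tracker, sun sensor, and [0.704434]): 1 − (1 − 0.941765)(1 − 0.949329)(1 − 0.704434) = 0.999128
Series ([0.990924] and [0.999128]): 0.990924 × 0.999128 = 0.9901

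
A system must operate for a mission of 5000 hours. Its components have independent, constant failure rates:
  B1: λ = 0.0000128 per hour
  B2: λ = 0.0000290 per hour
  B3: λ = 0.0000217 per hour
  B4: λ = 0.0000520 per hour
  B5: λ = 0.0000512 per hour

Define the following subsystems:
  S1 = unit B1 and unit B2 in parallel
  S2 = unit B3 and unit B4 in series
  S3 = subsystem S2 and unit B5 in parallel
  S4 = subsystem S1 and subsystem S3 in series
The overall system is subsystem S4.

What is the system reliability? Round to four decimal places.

R(B1) = exp(−0.0000128 × 5000) = 0.938005
R(B2) = exp(−0.0000290 × 5000) = 0.865022
R(B3) = exp(−0.0000217 × 5000) = 0.897179
R(B4) = exp(−0.0000520 × 5000) = 0.771052
R(B5) = exp(−0.0000512 × 5000) = 0.774142
Parallel (B1 and B2): 1 − (1 − 0.938005)(1 − 0.865022) = 0.991632
Series (B3 and B4): 0.897179 × 0.771052 = 0.691772
Parallel ([0.691772] and B5): 1 − (1 − 0.691772)(1 − 0.774142) = 0.930384
Series ([0.991632] and [0.930384]): 0.991632 × 0.930384 = 0.9226

0.9226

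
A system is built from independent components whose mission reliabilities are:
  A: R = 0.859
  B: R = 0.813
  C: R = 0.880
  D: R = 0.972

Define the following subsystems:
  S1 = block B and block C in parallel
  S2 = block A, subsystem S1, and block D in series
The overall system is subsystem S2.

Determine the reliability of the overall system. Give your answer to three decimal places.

Parallel (B and C): 1 − (1 − 0.81300)(1 − 0.88000) = 0.97756
Series (A, [0.97756], and D): 0.85900 × 0.97756 × 0.97200 = 0.816

0.816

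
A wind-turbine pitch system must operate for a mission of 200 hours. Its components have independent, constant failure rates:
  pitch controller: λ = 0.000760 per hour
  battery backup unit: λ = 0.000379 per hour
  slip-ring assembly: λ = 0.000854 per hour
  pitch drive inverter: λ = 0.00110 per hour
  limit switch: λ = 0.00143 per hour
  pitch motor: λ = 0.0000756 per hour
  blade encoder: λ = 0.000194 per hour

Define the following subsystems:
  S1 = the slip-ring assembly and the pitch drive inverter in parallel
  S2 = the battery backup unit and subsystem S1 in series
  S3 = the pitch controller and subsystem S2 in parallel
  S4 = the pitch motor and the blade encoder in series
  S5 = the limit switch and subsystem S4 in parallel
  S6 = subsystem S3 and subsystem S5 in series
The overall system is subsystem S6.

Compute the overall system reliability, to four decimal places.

0.9728

R(pitch controller) = exp(−0.000760 × 200) = 0.858988
R(battery backup unit) = exp(−0.000379 × 200) = 0.927002
R(slip-ring assembly) = exp(−0.000854 × 200) = 0.842990
R(pitch drive inverter) = exp(−0.00110 × 200) = 0.802519
R(limit switch) = exp(−0.00143 × 200) = 0.751263
R(pitch motor) = exp(−0.0000756 × 200) = 0.984994
R(blade encoder) = exp(−0.000194 × 200) = 0.961943
Parallel (slip-ring assembly and pitch drive inverter): 1 − (1 − 0.842990)(1 − 0.802519) = 0.968994
Series (battery backup unit and [0.968994]): 0.927002 × 0.968994 = 0.898259
Parallel (pitch controller and [0.898259]): 1 − (1 − 0.858988)(1 − 0.898259) = 0.985653
Series (pitch motor and blade encoder): 0.984994 × 0.961943 = 0.947508
Parallel (limit switch and [0.947508]): 1 − (1 − 0.751263)(1 − 0.947508) = 0.986943
Series ([0.985653] and [0.986943]): 0.985653 × 0.986943 = 0.9728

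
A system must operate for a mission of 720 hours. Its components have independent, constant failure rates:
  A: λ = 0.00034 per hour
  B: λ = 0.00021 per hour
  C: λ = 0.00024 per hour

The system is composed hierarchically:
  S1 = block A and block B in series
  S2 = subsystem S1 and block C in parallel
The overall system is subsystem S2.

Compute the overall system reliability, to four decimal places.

R(A) = exp(−0.00034 × 720) = 0.782861
R(B) = exp(−0.00021 × 720) = 0.859676
R(C) = exp(−0.00024 × 720) = 0.841306
Series (A and B): 0.782861 × 0.859676 = 0.673007
Parallel ([0.673007] and C): 1 − (1 − 0.673007)(1 − 0.841306) = 0.9481

0.9481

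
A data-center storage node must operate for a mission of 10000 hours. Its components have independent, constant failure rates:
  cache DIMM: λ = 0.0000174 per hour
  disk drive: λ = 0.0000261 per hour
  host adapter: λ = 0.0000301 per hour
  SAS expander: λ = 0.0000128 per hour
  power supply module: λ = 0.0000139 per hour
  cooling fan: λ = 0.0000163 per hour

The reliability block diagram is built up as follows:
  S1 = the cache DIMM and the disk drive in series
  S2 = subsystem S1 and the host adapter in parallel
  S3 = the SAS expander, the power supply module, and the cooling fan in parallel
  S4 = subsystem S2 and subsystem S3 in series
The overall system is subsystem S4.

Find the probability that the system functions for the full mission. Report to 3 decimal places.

0.906

R(cache DIMM) = exp(−0.0000174 × 10000) = 0.84030
R(disk drive) = exp(−0.0000261 × 10000) = 0.77028
R(host adapter) = exp(−0.0000301 × 10000) = 0.74008
R(SAS expander) = exp(−0.0000128 × 10000) = 0.87985
R(power supply module) = exp(−0.0000139 × 10000) = 0.87023
R(cooling fan) = exp(−0.0000163 × 10000) = 0.84959
Series (cache DIMM and disk drive): 0.84030 × 0.77028 = 0.64727
Parallel ([0.64727] and host adapter): 1 − (1 − 0.64727)(1 − 0.74008) = 0.90832
Parallel (SAS expander, power supply module, and cooling fan): 1 − (1 − 0.87985)(1 − 0.87023)(1 − 0.84959) = 0.99765
Series ([0.90832] and [0.99765]): 0.90832 × 0.99765 = 0.906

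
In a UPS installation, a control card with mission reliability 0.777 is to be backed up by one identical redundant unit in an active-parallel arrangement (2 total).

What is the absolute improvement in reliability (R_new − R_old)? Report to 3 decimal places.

0.173

R_before = 0.777
R_after = 1 − (1 − 0.777)^2 = 0.950
ΔR = 0.950 − 0.777 = 0.173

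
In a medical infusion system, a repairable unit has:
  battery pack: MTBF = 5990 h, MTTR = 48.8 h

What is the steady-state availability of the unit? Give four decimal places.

0.9919

A(battery pack) = MTBF/(MTBF+MTTR) = 5990/(5990+48.8) = 0.9919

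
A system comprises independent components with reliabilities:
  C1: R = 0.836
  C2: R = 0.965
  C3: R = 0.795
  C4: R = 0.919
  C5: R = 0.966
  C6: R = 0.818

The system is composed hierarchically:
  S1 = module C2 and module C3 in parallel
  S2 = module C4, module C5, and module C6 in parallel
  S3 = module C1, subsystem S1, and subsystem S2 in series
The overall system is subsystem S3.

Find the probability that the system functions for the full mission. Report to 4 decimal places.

Parallel (C2 and C3): 1 − (1 − 0.965000)(1 − 0.795000) = 0.992825
Parallel (C4, C5, and C6): 1 − (1 − 0.919000)(1 − 0.966000)(1 − 0.818000) = 0.999499
Series (C1, [0.992825], and [0.999499]): 0.836000 × 0.992825 × 0.999499 = 0.8296

0.8296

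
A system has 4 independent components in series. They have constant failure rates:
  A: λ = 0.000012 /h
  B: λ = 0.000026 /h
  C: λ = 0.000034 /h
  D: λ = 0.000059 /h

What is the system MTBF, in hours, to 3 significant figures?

7630

Series of exponential components: λ_sys = Σ λ_i
λ_sys = 0.000012 + 0.000026 + 0.000034 + 0.000059 = 1.3100e-04 /h
MTBF = 1 / λ_sys = 7630 h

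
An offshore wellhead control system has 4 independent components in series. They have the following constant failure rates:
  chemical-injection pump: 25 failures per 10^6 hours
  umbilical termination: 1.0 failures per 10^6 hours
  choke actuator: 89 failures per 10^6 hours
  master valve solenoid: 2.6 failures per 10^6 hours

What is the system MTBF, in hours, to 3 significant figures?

8500

Series of exponential components: λ_sys = Σ λ_i
λ_sys = 0.000025 + 0.0000010 + 0.000089 + 0.0000026 = 1.1760e-04 /h
MTBF = 1 / λ_sys = 8500 h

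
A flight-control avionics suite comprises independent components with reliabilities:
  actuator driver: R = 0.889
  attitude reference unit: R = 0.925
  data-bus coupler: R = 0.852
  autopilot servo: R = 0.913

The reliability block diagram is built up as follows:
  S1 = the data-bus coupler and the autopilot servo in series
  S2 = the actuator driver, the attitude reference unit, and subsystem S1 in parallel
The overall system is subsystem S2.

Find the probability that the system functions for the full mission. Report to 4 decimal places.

0.9982

Series (data-bus coupler and autopilot servo): 0.852000 × 0.913000 = 0.777876
Parallel (actuator driver, attitude reference unit, and [0.777876]): 1 − (1 − 0.889000)(1 − 0.925000)(1 − 0.777876) = 0.9982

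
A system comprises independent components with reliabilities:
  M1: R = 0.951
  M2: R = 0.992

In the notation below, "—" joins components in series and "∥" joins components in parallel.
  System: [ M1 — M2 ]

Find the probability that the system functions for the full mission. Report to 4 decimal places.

0.9434

Series (M1 and M2): 0.951000 × 0.992000 = 0.9434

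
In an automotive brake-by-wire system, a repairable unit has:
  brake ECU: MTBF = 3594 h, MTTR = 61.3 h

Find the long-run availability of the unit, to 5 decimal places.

A(brake ECU) = MTBF/(MTBF+MTTR) = 3594/(3594+61.3) = 0.98323

0.98323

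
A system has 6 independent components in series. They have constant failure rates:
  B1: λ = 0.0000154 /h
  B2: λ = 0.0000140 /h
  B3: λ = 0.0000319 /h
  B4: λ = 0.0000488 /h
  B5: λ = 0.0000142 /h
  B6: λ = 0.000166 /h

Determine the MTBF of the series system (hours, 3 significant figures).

3440

Series of exponential components: λ_sys = Σ λ_i
λ_sys = 0.0000154 + 0.0000140 + 0.0000319 + 0.0000488 + 0.0000142 + 0.000166 = 2.9030e-04 /h
MTBF = 1 / λ_sys = 3440 h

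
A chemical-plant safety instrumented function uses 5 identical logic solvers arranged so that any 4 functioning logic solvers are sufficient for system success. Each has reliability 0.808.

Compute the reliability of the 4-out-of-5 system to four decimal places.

0.7536

R = Σ_{i=4}^{5} C(5,i) p^i (1−p)^{5−i} with p = 0.808
C(5,4)·0.808^4·0.192^1 = 0.409182
C(5,5)·0.808^5·0.192^0 = 0.344395
Sum = 0.7536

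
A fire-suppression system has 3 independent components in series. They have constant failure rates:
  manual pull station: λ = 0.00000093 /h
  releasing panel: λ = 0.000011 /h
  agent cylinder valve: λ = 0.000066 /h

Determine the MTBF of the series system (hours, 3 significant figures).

Series of exponential components: λ_sys = Σ λ_i
λ_sys = 0.00000093 + 0.000011 + 0.000066 = 7.7930e-05 /h
MTBF = 1 / λ_sys = 12800 h

12800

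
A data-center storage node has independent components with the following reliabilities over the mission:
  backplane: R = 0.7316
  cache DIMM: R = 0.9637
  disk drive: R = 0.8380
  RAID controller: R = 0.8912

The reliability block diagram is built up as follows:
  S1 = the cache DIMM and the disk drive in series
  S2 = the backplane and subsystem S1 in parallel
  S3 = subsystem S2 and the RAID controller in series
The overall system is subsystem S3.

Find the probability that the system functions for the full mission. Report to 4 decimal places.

0.8452

Series (cache DIMM and disk drive): 0.963700 × 0.838000 = 0.807581
Parallel (backplane and [0.807581]): 1 − (1 − 0.731600)(1 − 0.807581) = 0.948355
Series ([0.948355] and RAID controller): 0.948355 × 0.891200 = 0.8452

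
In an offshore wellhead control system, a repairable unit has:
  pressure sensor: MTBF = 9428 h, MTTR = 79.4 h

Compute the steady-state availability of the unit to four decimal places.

A(pressure sensor) = MTBF/(MTBF+MTTR) = 9428/(9428+79.4) = 0.9916

0.9916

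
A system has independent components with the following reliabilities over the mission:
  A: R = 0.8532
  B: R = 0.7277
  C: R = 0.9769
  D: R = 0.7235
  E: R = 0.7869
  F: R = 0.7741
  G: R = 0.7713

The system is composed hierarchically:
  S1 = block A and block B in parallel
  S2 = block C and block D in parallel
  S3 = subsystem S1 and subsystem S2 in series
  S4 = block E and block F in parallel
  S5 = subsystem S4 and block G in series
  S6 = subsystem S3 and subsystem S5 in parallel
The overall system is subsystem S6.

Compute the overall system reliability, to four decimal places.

Parallel (A and B): 1 − (1 − 0.853200)(1 − 0.727700) = 0.960026
Parallel (C and D): 1 − (1 − 0.976900)(1 − 0.723500) = 0.993613
Series ([0.960026] and [0.993613]): 0.960026 × 0.993613 = 0.953894
Parallel (E and F): 1 − (1 − 0.786900)(1 − 0.774100) = 0.951861
Series ([0.951861] and G): 0.951861 × 0.771300 = 0.734170
Parallel ([0.953894] and [0.734170]): 1 − (1 − 0.953894)(1 − 0.734170) = 0.9877

0.9877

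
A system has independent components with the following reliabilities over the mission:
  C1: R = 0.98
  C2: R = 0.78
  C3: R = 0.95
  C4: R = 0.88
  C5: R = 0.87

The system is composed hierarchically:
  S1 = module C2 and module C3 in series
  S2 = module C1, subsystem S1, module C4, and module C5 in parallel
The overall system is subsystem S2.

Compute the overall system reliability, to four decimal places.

Series (C2 and C3): 0.780000 × 0.950000 = 0.741000
Parallel (C1, [0.741000], C4, and C5): 1 − (1 − 0.980000)(1 − 0.741000)(1 − 0.880000)(1 − 0.870000) = 0.9999

0.9999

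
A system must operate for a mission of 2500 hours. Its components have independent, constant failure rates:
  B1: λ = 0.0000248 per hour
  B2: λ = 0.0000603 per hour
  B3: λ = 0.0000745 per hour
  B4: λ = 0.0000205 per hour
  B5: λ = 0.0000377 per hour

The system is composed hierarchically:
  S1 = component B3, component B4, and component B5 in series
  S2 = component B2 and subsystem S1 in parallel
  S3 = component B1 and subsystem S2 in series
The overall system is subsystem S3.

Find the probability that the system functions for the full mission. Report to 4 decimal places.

R(B1) = exp(−0.0000248 × 2500) = 0.939883
R(B2) = exp(−0.0000603 × 2500) = 0.860063
R(B3) = exp(−0.0000745 × 2500) = 0.830066
R(B4) = exp(−0.0000205 × 2500) = 0.950041
R(B5) = exp(−0.0000377 × 2500) = 0.910055
Series (B3, B4, and B5): 0.830066 × 0.950041 × 0.910055 = 0.717666
Parallel (B2 and [0.717666]): 1 − (1 − 0.860063)(1 − 0.717666) = 0.960491
Series (B1 and [0.960491]): 0.939883 × 0.960491 = 0.9027

0.9027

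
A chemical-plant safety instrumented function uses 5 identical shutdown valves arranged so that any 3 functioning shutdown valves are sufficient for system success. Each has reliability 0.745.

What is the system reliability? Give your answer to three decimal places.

0.891

R = Σ_{i=3}^{5} C(5,i) p^i (1−p)^{5−i} with p = 0.745
C(5,3)·0.745^3·0.255^2 = 0.26887
C(5,4)·0.745^4·0.255^1 = 0.39277
C(5,5)·0.745^5·0.255^0 = 0.22950
Sum = 0.891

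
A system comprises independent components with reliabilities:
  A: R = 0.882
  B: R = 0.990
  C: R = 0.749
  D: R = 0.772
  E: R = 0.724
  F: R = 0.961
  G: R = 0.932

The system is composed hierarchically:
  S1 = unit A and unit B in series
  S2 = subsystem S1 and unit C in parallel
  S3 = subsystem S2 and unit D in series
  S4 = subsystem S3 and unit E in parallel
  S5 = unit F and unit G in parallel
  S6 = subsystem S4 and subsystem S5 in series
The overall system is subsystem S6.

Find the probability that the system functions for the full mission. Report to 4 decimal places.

0.9278

Series (A and B): 0.882000 × 0.990000 = 0.873180
Parallel ([0.873180] and C): 1 − (1 − 0.873180)(1 − 0.749000) = 0.968168
Series ([0.968168] and D): 0.968168 × 0.772000 = 0.747426
Parallel ([0.747426] and E): 1 − (1 − 0.747426)(1 − 0.724000) = 0.930290
Parallel (F and G): 1 − (1 − 0.961000)(1 − 0.932000) = 0.997348
Series ([0.930290] and [0.997348]): 0.930290 × 0.997348 = 0.9278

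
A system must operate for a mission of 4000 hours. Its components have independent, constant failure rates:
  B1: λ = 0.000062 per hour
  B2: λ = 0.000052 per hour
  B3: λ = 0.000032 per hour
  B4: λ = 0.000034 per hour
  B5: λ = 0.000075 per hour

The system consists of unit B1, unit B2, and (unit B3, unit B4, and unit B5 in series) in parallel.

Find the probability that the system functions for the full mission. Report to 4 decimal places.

0.9822

R(B1) = exp(−0.000062 × 4000) = 0.780360
R(B2) = exp(−0.000052 × 4000) = 0.812207
R(B3) = exp(−0.000032 × 4000) = 0.879853
R(B4) = exp(−0.000034 × 4000) = 0.872843
R(B5) = exp(−0.000075 × 4000) = 0.740818
Series (B3, B4, and B5): 0.879853 × 0.872843 × 0.740818 = 0.568929
Parallel (B1, B2, and [0.568929]): 1 − (1 − 0.780360)(1 − 0.812207)(1 − 0.568929) = 0.9822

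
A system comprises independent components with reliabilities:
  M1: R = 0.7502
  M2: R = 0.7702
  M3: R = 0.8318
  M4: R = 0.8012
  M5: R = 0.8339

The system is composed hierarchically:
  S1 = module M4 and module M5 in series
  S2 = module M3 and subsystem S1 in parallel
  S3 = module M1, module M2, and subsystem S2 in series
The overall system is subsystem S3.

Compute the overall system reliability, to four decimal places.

Series (M4 and M5): 0.801200 × 0.833900 = 0.668121
Parallel (M3 and [0.668121]): 1 − (1 − 0.831800)(1 − 0.668121) = 0.944178
Series (M1, M2, and [0.944178]): 0.750200 × 0.770200 × 0.944178 = 0.5455

0.5455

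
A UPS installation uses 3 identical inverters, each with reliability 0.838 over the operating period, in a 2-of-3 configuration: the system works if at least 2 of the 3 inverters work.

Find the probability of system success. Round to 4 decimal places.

R = Σ_{i=2}^{3} C(3,i) p^i (1−p)^{3−i} with p = 0.838
C(3,2)·0.838^2·0.162^1 = 0.341291
C(3,3)·0.838^3·0.162^0 = 0.588480
Sum = 0.9298

0.9298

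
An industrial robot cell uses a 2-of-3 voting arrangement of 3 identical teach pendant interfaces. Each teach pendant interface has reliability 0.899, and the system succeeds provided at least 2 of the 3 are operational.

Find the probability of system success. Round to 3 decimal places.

0.971

R = Σ_{i=2}^{3} C(3,i) p^i (1−p)^{3−i} with p = 0.899
C(3,2)·0.899^2·0.101^1 = 0.24488
C(3,3)·0.899^3·0.101^0 = 0.72657
Sum = 0.971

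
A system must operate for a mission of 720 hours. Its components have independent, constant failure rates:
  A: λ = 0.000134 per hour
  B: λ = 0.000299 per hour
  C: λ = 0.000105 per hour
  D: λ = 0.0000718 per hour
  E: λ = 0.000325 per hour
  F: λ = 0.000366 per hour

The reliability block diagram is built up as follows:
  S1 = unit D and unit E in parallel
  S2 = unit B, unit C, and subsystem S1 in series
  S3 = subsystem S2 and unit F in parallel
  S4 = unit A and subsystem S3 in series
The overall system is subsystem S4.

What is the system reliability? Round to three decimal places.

0.853

R(A) = exp(−0.000134 × 720) = 0.90803
R(B) = exp(−0.000299 × 720) = 0.80632
R(C) = exp(−0.000105 × 720) = 0.92719
R(D) = exp(−0.0000718 × 720) = 0.94962
R(E) = exp(−0.000325 × 720) = 0.79136
R(F) = exp(−0.000366 × 720) = 0.76834
Parallel (D and E): 1 − (1 − 0.94962)(1 − 0.79136) = 0.98949
Series (B, C, and [0.98949]): 0.80632 × 0.92719 × 0.98949 = 0.73975
Parallel ([0.73975] and F): 1 − (1 − 0.73975)(1 − 0.76834) = 0.93971
Series (A and [0.93971]): 0.90803 × 0.93971 = 0.853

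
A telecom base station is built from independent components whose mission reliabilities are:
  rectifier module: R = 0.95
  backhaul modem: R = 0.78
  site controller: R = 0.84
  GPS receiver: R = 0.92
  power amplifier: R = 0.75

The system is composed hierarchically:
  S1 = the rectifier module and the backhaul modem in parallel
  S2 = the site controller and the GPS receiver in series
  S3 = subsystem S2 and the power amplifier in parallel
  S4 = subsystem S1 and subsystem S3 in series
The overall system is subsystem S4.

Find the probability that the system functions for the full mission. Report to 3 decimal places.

Parallel (rectifier module and backhaul modem): 1 − (1 − 0.95000)(1 − 0.78000) = 0.98900
Series (site controller and GPS receiver): 0.84000 × 0.92000 = 0.77280
Parallel ([0.77280] and power amplifier): 1 − (1 − 0.77280)(1 − 0.75000) = 0.94320
Series ([0.98900] and [0.94320]): 0.98900 × 0.94320 = 0.933

0.933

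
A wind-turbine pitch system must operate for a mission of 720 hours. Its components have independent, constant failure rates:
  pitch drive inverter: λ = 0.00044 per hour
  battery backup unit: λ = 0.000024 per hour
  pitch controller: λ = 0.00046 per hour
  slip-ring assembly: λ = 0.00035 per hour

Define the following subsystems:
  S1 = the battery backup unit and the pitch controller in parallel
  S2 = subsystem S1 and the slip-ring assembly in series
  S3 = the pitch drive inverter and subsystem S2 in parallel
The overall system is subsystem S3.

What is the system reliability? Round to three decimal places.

0.938

R(pitch drive inverter) = exp(−0.00044 × 720) = 0.72848
R(battery backup unit) = exp(−0.000024 × 720) = 0.98287
R(pitch controller) = exp(−0.00046 × 720) = 0.71806
R(slip-ring assembly) = exp(−0.00035 × 720) = 0.77724
Parallel (battery backup unit and pitch controller): 1 − (1 − 0.98287)(1 − 0.71806) = 0.99517
Series ([0.99517] and slip-ring assembly): 0.99517 × 0.77724 = 0.77349
Parallel (pitch drive inverter and [0.77349]): 1 − (1 − 0.72848)(1 − 0.77349) = 0.938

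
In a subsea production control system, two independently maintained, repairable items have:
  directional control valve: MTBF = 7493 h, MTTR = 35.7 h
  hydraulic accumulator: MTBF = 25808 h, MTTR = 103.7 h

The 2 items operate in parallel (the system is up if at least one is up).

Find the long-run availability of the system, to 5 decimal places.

A(directional control valve) = MTBF/(MTBF+MTTR) = 7493/(7493+35.7) = 0.995258
A(hydraulic accumulator) = MTBF/(MTBF+MTTR) = 25808/(25808+103.7) = 0.995998
Parallel availability: 1 − (1 − 0.995258)(1 − 0.995998) = 0.99998

0.99998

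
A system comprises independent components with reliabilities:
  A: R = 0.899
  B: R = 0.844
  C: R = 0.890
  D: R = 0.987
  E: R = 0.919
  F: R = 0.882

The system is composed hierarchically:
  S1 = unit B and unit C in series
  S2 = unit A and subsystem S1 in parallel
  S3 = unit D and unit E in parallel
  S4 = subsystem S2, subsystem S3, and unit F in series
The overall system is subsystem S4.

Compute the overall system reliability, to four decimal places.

Series (B and C): 0.844000 × 0.890000 = 0.751160
Parallel (A and [0.751160]): 1 − (1 − 0.899000)(1 − 0.751160) = 0.974867
Parallel (D and E): 1 − (1 − 0.987000)(1 − 0.919000) = 0.998947
Series ([0.974867], [0.998947], and F): 0.974867 × 0.998947 × 0.882000 = 0.8589

0.8589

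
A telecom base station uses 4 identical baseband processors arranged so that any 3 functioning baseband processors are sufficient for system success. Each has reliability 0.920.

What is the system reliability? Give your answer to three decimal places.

0.966

R = Σ_{i=3}^{4} C(4,i) p^i (1−p)^{4−i} with p = 0.920
C(4,3)·0.920^3·0.080^1 = 0.24918
C(4,4)·0.920^4·0.080^0 = 0.71639
Sum = 0.966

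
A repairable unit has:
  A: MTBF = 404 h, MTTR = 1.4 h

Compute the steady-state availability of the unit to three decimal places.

0.997

A(A) = MTBF/(MTBF+MTTR) = 404/(404+1.4) = 0.997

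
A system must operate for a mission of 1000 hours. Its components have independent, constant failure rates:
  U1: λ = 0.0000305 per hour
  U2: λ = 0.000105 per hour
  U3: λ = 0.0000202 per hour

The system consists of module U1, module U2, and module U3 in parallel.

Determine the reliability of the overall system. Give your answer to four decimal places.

0.9999

R(U1) = exp(−0.0000305 × 1000) = 0.969960
R(U2) = exp(−0.000105 × 1000) = 0.900325
R(U3) = exp(−0.0000202 × 1000) = 0.980003
Parallel (U1, U2, and U3): 1 − (1 − 0.969960)(1 − 0.900325)(1 − 0.980003) = 0.9999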